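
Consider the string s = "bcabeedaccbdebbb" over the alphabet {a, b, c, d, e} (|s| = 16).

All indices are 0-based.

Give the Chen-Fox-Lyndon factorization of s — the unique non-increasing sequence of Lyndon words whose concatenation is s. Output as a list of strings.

emit factor 1: 'bc' (i=0, period=2)
emit factor 2: 'abeedaccbdebbb' (i=2, period=14)

["bc", "abeedaccbdebbb"]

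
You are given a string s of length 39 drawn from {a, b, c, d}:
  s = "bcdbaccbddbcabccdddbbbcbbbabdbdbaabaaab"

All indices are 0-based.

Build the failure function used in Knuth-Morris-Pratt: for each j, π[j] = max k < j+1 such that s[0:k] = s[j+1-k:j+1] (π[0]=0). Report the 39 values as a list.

[0, 0, 0, 1, 0, 0, 0, 1, 0, 0, 1, 2, 0, 1, 2, 0, 0, 0, 0, 1, 1, 1, 2, 1, 1, 1, 0, 1, 0, 1, 0, 1, 0, 0, 1, 0, 0, 0, 1]

π[0] = 0
j=1 s[j]='c': π[1]=0 (border '')
j=2 s[j]='d': π[2]=0 (border '')
j=3 s[j]='b': π[3]=1 (border 'b')
j=4 s[j]='a': k: 1→0; π[4]=0 (border '')
j=5 s[j]='c': π[5]=0 (border '')
j=6 s[j]='c': π[6]=0 (border '')
j=7 s[j]='b': π[7]=1 (border 'b')
j=8 s[j]='d': k: 1→0; π[8]=0 (border '')
j=9 s[j]='d': π[9]=0 (border '')
j=10 s[j]='b': π[10]=1 (border 'b')
j=11 s[j]='c': π[11]=2 (border 'bc')
j=12 s[j]='a': k: 2→0; π[12]=0 (border '')
j=13 s[j]='b': π[13]=1 (border 'b')
j=14 s[j]='c': π[14]=2 (border 'bc')
j=15 s[j]='c': k: 2→0; π[15]=0 (border '')
j=16 s[j]='d': π[16]=0 (border '')
j=17 s[j]='d': π[17]=0 (border '')
j=18 s[j]='d': π[18]=0 (border '')
j=19 s[j]='b': π[19]=1 (border 'b')
j=20 s[j]='b': k: 1→0; π[20]=1 (border 'b')
j=21 s[j]='b': k: 1→0; π[21]=1 (border 'b')
j=22 s[j]='c': π[22]=2 (border 'bc')
j=23 s[j]='b': k: 2→0; π[23]=1 (border 'b')
j=24 s[j]='b': k: 1→0; π[24]=1 (border 'b')
j=25 s[j]='b': k: 1→0; π[25]=1 (border 'b')
j=26 s[j]='a': k: 1→0; π[26]=0 (border '')
j=27 s[j]='b': π[27]=1 (border 'b')
j=28 s[j]='d': k: 1→0; π[28]=0 (border '')
j=29 s[j]='b': π[29]=1 (border 'b')
j=30 s[j]='d': k: 1→0; π[30]=0 (border '')
j=31 s[j]='b': π[31]=1 (border 'b')
j=32 s[j]='a': k: 1→0; π[32]=0 (border '')
j=33 s[j]='a': π[33]=0 (border '')
j=34 s[j]='b': π[34]=1 (border 'b')
j=35 s[j]='a': k: 1→0; π[35]=0 (border '')
j=36 s[j]='a': π[36]=0 (border '')
j=37 s[j]='a': π[37]=0 (border '')
j=38 s[j]='b': π[38]=1 (border 'b')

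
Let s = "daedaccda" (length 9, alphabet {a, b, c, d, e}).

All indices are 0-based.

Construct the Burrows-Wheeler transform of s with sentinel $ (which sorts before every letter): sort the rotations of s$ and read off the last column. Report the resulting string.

adddacce$a

rank  rotation    last
    0  $daedaccda  a
    1  a$daedaccd  d
    2  accda$daed  d
    3  aedaccda$d  d
    4  ccda$daeda  a
    5  cda$daedac  c
    6  da$daedacc  c
    7  daccda$dae  e
    8  daedaccda$  $
    9  edaccda$da  a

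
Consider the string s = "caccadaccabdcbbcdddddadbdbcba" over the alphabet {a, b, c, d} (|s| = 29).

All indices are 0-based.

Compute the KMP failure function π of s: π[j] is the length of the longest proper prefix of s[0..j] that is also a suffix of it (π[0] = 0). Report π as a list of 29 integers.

[0, 0, 1, 1, 2, 0, 0, 1, 1, 2, 0, 0, 1, 0, 0, 1, 0, 0, 0, 0, 0, 0, 0, 0, 0, 0, 1, 0, 0]

π[0] = 0
j=1 s[j]='a': π[1]=0 (border '')
j=2 s[j]='c': π[2]=1 (border 'c')
j=3 s[j]='c': k: 1→0; π[3]=1 (border 'c')
j=4 s[j]='a': π[4]=2 (border 'ca')
j=5 s[j]='d': k: 2→0; π[5]=0 (border '')
j=6 s[j]='a': π[6]=0 (border '')
j=7 s[j]='c': π[7]=1 (border 'c')
j=8 s[j]='c': k: 1→0; π[8]=1 (border 'c')
j=9 s[j]='a': π[9]=2 (border 'ca')
j=10 s[j]='b': k: 2→0; π[10]=0 (border '')
j=11 s[j]='d': π[11]=0 (border '')
j=12 s[j]='c': π[12]=1 (border 'c')
j=13 s[j]='b': k: 1→0; π[13]=0 (border '')
j=14 s[j]='b': π[14]=0 (border '')
j=15 s[j]='c': π[15]=1 (border 'c')
j=16 s[j]='d': k: 1→0; π[16]=0 (border '')
j=17 s[j]='d': π[17]=0 (border '')
j=18 s[j]='d': π[18]=0 (border '')
j=19 s[j]='d': π[19]=0 (border '')
j=20 s[j]='d': π[20]=0 (border '')
j=21 s[j]='a': π[21]=0 (border '')
j=22 s[j]='d': π[22]=0 (border '')
j=23 s[j]='b': π[23]=0 (border '')
j=24 s[j]='d': π[24]=0 (border '')
j=25 s[j]='b': π[25]=0 (border '')
j=26 s[j]='c': π[26]=1 (border 'c')
j=27 s[j]='b': k: 1→0; π[27]=0 (border '')
j=28 s[j]='a': π[28]=0 (border '')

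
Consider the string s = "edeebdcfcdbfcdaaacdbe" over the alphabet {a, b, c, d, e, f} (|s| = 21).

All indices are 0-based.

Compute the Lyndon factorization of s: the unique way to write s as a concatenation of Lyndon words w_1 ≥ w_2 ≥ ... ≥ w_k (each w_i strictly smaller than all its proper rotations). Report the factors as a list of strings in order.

emit factor 1: 'e' (i=0, period=1)
emit factor 2: 'dee' (i=1, period=3)
emit factor 3: 'bdcfcdbfcd' (i=4, period=10)
emit factor 4: 'aaacdbe' (i=14, period=7)

["e", "dee", "bdcfcdbfcd", "aaacdbe"]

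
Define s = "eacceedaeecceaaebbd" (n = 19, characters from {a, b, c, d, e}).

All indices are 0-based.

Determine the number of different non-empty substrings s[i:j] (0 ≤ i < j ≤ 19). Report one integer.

rank→(start, suffix):
  0 → (13, 'aaebbd')
  1 → (1, 'acceedaeecceaaebbd')
  2 → (14, 'aebbd')
  3 → (7, 'aeecceaaebbd')
  4 → (16, 'bbd')
  5 → (17, 'bd')
  6 → (10, 'cceaaebbd')
  7 → (2, 'cceedaeecceaaebbd')
  8 → (11, 'ceaaebbd')
  9 → (3, 'ceedaeecceaaebbd')
  10 → (18, 'd')
  11 → (6, 'daeecceaaebbd')
  12 → (12, 'eaaebbd')
  13 → (0, 'eacceedaeecceaaebbd')
  14 → (15, 'ebbd')
  15 → (9, 'ecceaaebbd')
  16 → (5, 'edaeecceaaebbd')
  17 → (8, 'eecceaaebbd')
  18 → (4, 'eedaeecceaaebbd')

SA = [13, 1, 14, 7, 16, 17, 10, 2, 11, 3, 18, 6, 12, 0, 15, 9, 5, 8, 4]
i: (SA[i-1],SA[i]) lcp shared
  1: (13,1) 1 'a'
  2: (1,14) 1 'a'
  3: (14,7) 2 'ae'
  4: (7,16) 0 ''
  5: (16,17) 1 'b'
  6: (17,10) 0 ''
  7: (10,2) 3 'cce'
  8: (2,11) 1 'c'
  9: (11,3) 2 'ce'
  10: (3,18) 0 ''
  11: (18,6) 1 'd'
  12: (6,12) 0 ''
  13: (12,0) 2 'ea'
  14: (0,15) 1 'e'
  15: (15,9) 1 'e'
  16: (9,5) 1 'e'
  17: (5,8) 1 'e'
  18: (8,4) 2 'ee'

n(n+1)/2 = 19·20/2 = 190
Σ LCP = 0 + 1 + 1 + 2 + 0 + 1 + 0 + 3 + 1 + 2 + 0 + 1 + 0 + 2 + 1 + 1 + 1 + 1 + 2 = 20
distinct = 190 − 20 = 170

170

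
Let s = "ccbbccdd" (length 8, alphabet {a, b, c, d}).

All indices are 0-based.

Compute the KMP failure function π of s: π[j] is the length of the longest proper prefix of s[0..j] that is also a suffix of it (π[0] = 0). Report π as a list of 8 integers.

[0, 1, 0, 0, 1, 2, 0, 0]

π[0] = 0
j=1 s[j]='c': π[1]=1 (border 'c')
j=2 s[j]='b': k: 1→0; π[2]=0 (border '')
j=3 s[j]='b': π[3]=0 (border '')
j=4 s[j]='c': π[4]=1 (border 'c')
j=5 s[j]='c': π[5]=2 (border 'cc')
j=6 s[j]='d': k: 2→1→0; π[6]=0 (border '')
j=7 s[j]='d': π[7]=0 (border '')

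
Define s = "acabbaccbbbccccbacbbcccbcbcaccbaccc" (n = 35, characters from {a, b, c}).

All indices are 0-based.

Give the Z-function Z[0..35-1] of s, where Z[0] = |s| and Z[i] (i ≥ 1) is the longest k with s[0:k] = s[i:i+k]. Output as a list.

[35, 0, 1, 0, 0, 2, 0, 0, 0, 0, 0, 0, 0, 0, 0, 0, 2, 0, 0, 0, 0, 0, 0, 0, 0, 0, 0, 2, 0, 0, 0, 2, 0, 0, 0]

Z[0]=35
i=1: i≥r, start 0; Z[1]=0
i=2: i≥r, start 0; Z[2]=1 extend→box=[2,3)
i=3: i≥r, start 0; Z[3]=0
i=4: i≥r, start 0; Z[4]=0
i=5: i≥r, start 0; Z[5]=2 extend→box=[5,7)
i=6: min(r-i=1, Z[1]=0)=0; Z[6]=0
i=7: i≥r, start 0; Z[7]=0
i=8: i≥r, start 0; Z[8]=0
i=9: i≥r, start 0; Z[9]=0
i=10: i≥r, start 0; Z[10]=0
i=11: i≥r, start 0; Z[11]=0
i=12: i≥r, start 0; Z[12]=0
i=13: i≥r, start 0; Z[13]=0
i=14: i≥r, start 0; Z[14]=0
i=15: i≥r, start 0; Z[15]=0
i=16: i≥r, start 0; Z[16]=2 extend→box=[16,18)
i=17: min(r-i=1, Z[1]=0)=0; Z[17]=0
i=18: i≥r, start 0; Z[18]=0
i=19: i≥r, start 0; Z[19]=0
i=20: i≥r, start 0; Z[20]=0
i=21: i≥r, start 0; Z[21]=0
i=22: i≥r, start 0; Z[22]=0
i=23: i≥r, start 0; Z[23]=0
i=24: i≥r, start 0; Z[24]=0
i=25: i≥r, start 0; Z[25]=0
i=26: i≥r, start 0; Z[26]=0
i=27: i≥r, start 0; Z[27]=2 extend→box=[27,29)
i=28: min(r-i=1, Z[1]=0)=0; Z[28]=0
i=29: i≥r, start 0; Z[29]=0
i=30: i≥r, start 0; Z[30]=0
i=31: i≥r, start 0; Z[31]=2 extend→box=[31,33)
i=32: min(r-i=1, Z[1]=0)=0; Z[32]=0
i=33: i≥r, start 0; Z[33]=0
i=34: i≥r, start 0; Z[34]=0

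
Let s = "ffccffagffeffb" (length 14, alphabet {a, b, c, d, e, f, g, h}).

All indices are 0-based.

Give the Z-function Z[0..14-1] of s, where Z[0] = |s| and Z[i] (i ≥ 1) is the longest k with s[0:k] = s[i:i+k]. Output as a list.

Z[0]=14
i=1: i≥r, start 0; Z[1]=1 scan→box=[1,2)
i=2: i≥r, start 0; Z[2]=0
i=3: i≥r, start 0; Z[3]=0
i=4: i≥r, start 0; Z[4]=2 scan→box=[4,6)
i=5: min(r-i=1, Z[1]=1)=1; Z[5]=1
i=6: i≥r, start 0; Z[6]=0
i=7: i≥r, start 0; Z[7]=0
i=8: i≥r, start 0; Z[8]=2 scan→box=[8,10)
i=9: min(r-i=1, Z[1]=1)=1; Z[9]=1
i=10: i≥r, start 0; Z[10]=0
i=11: i≥r, start 0; Z[11]=2 scan→box=[11,13)
i=12: min(r-i=1, Z[1]=1)=1; Z[12]=1
i=13: i≥r, start 0; Z[13]=0

[14, 1, 0, 0, 2, 1, 0, 0, 2, 1, 0, 2, 1, 0]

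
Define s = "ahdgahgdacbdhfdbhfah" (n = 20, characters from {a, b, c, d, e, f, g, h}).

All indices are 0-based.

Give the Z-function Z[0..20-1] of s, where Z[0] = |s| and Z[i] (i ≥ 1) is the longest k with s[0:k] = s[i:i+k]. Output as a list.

Z[0]=20
i=1: outside box; Z[1]=0
i=2: outside box; Z[2]=0
i=3: outside box; Z[3]=0
i=4: outside box; Z[4]=2 grow→box=[4,6)
i=5: min(r-i=1, Z[1]=0)=0; Z[5]=0
i=6: outside box; Z[6]=0
i=7: outside box; Z[7]=0
i=8: outside box; Z[8]=1 grow→box=[8,9)
i=9: outside box; Z[9]=0
i=10: outside box; Z[10]=0
i=11: outside box; Z[11]=0
i=12: outside box; Z[12]=0
i=13: outside box; Z[13]=0
i=14: outside box; Z[14]=0
i=15: outside box; Z[15]=0
i=16: outside box; Z[16]=0
i=17: outside box; Z[17]=0
i=18: outside box; Z[18]=2 grow→box=[18,20)
i=19: min(r-i=1, Z[1]=0)=0; Z[19]=0

[20, 0, 0, 0, 2, 0, 0, 0, 1, 0, 0, 0, 0, 0, 0, 0, 0, 0, 2, 0]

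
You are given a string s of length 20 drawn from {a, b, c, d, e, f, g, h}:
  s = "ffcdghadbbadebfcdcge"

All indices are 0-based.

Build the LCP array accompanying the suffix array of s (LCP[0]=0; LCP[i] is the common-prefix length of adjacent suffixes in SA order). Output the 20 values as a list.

[0, 2, 0, 1, 1, 0, 2, 1, 0, 1, 1, 1, 0, 1, 0, 3, 1, 0, 1, 0]

sorted suffixes:
  #0 SA[0]=6  'adbbadebfcdcge'
  #1 SA[1]=10  'adebfcdcge'
  #2 SA[2]=9  'badebfcdcge'
  #3 SA[3]=8  'bbadebfcdcge'
  #4 SA[4]=13  'bfcdcge'
  #5 SA[5]=15  'cdcge'
  #6 SA[6]=2  'cdghadbbadebfcdcge'
  #7 SA[7]=17  'cge'
  #8 SA[8]=7  'dbbadebfcdcge'
  #9 SA[9]=16  'dcge'
  #10 SA[10]=11  'debfcdcge'
  #11 SA[11]=3  'dghadbbadebfcdcge'
  #12 SA[12]=19  'e'
  #13 SA[13]=12  'ebfcdcge'
  #14 SA[14]=14  'fcdcge'
  #15 SA[15]=1  'fcdghadbbadebfcdcge'
  #16 SA[16]=0  'ffcdghadbbadebfcdcge'
  #17 SA[17]=18  'ge'
  #18 SA[18]=4  'ghadbbadebfcdcge'
  #19 SA[19]=5  'hadbbadebfcdcge'

SA = [6, 10, 9, 8, 13, 15, 2, 17, 7, 16, 11, 3, 19, 12, 14, 1, 0, 18, 4, 5]
[i] adj suffixes → lcp
  [1] 6/10 → 2 ('ad')
  [2] 10/9 → 0 ('')
  [3] 9/8 → 1 ('b')
  [4] 8/13 → 1 ('b')
  [5] 13/15 → 0 ('')
  [6] 15/2 → 2 ('cd')
  [7] 2/17 → 1 ('c')
  [8] 17/7 → 0 ('')
  [9] 7/16 → 1 ('d')
  [10] 16/11 → 1 ('d')
  [11] 11/3 → 1 ('d')
  [12] 3/19 → 0 ('')
  [13] 19/12 → 1 ('e')
  [14] 12/14 → 0 ('')
  [15] 14/1 → 3 ('fcd')
  [16] 1/0 → 1 ('f')
  [17] 0/18 → 0 ('')
  [18] 18/4 → 1 ('g')
  [19] 4/5 → 0 ('')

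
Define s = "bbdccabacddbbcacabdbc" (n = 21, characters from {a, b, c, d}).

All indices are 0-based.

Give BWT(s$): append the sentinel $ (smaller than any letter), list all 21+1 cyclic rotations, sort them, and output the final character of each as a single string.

rank  rotation                last
    0  $bbdccabacddbbcacabdbc  c
    1  abacddbbcacabdbc$bbdcc  c
    2  abdbc$bbdccabacddbbcac  c
    3  acabdbc$bbdccabacddbbc  c
    4  acddbbcacabdbc$bbdccab  b
    5  bacddbbcacabdbc$bbdcca  a
    6  bbcacabdbc$bbdccabacdd  d
    7  bbdccabacddbbcacabdbc$  $
    8  bc$bbdccabacddbbcacabd  d
    9  bcacabdbc$bbdccabacddb  b
   10  bdbc$bbdccabacddbbcaca  a
   11  bdccabacddbbcacabdbc$b  b
   12  c$bbdccabacddbbcacabdb  b
   13  cabacddbbcacabdbc$bbdc  c
   14  cabdbc$bbdccabacddbbca  a
   15  cacabdbc$bbdccabacddbb  b
   16  ccabacddbbcacabdbc$bbd  d
   17  cddbbcacabdbc$bbdccaba  a
   18  dbbcacabdbc$bbdccabacd  d
   19  dbc$bbdccabacddbbcacab  b
   20  dccabacddbbcacabdbc$bb  b
   21  ddbbcacabdbc$bbdccabac  c

ccccbad$dbabbcabdadbbc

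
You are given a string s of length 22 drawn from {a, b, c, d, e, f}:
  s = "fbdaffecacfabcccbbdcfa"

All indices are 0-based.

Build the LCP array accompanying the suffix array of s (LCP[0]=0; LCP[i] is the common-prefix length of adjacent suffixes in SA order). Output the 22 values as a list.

rank→(start, suffix):
  0 → (21, 'a')
  1 → (11, 'abcccbbdcfa')
  2 → (8, 'acfabcccbbdcfa')
  3 → (3, 'affecacfabcccbbdcfa')
  4 → (16, 'bbdcfa')
  5 → (12, 'bcccbbdcfa')
  6 → (1, 'bdaffecacfabcccbbdcfa')
  7 → (17, 'bdcfa')
  8 → (7, 'cacfabcccbbdcfa')
  9 → (15, 'cbbdcfa')
  10 → (14, 'ccbbdcfa')
  11 → (13, 'cccbbdcfa')
  12 → (19, 'cfa')
  13 → (9, 'cfabcccbbdcfa')
  14 → (2, 'daffecacfabcccbbdcfa')
  15 → (18, 'dcfa')
  16 → (6, 'ecacfabcccbbdcfa')
  17 → (20, 'fa')
  18 → (10, 'fabcccbbdcfa')
  19 → (0, 'fbdaffecacfabcccbbdcfa')
  20 → (5, 'fecacfabcccbbdcfa')
  21 → (4, 'ffecacfabcccbbdcfa')

SA = [21, 11, 8, 3, 16, 12, 1, 17, 7, 15, 14, 13, 19, 9, 2, 18, 6, 20, 10, 0, 5, 4]
[i] adj suffixes → lcp
  [1] 21/11 → 1 ('a')
  [2] 11/8 → 1 ('a')
  [3] 8/3 → 1 ('a')
  [4] 3/16 → 0 ('')
  [5] 16/12 → 1 ('b')
  [6] 12/1 → 1 ('b')
  [7] 1/17 → 2 ('bd')
  [8] 17/7 → 0 ('')
  [9] 7/15 → 1 ('c')
  [10] 15/14 → 1 ('c')
  [11] 14/13 → 2 ('cc')
  [12] 13/19 → 1 ('c')
  [13] 19/9 → 3 ('cfa')
  [14] 9/2 → 0 ('')
  [15] 2/18 → 1 ('d')
  [16] 18/6 → 0 ('')
  [17] 6/20 → 0 ('')
  [18] 20/10 → 2 ('fa')
  [19] 10/0 → 1 ('f')
  [20] 0/5 → 1 ('f')
  [21] 5/4 → 1 ('f')

[0, 1, 1, 1, 0, 1, 1, 2, 0, 1, 1, 2, 1, 3, 0, 1, 0, 0, 2, 1, 1, 1]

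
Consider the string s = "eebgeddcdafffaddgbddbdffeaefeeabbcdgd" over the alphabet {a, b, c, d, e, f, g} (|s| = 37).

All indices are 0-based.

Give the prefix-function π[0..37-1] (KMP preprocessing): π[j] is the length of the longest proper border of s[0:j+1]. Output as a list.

π[0] = 0
j=1 s[j]='e': π[1]=1 (border 'e')
j=2 s[j]='b': k: 1→0; π[2]=0 (border '')
j=3 s[j]='g': π[3]=0 (border '')
j=4 s[j]='e': π[4]=1 (border 'e')
j=5 s[j]='d': k: 1→0; π[5]=0 (border '')
j=6 s[j]='d': π[6]=0 (border '')
j=7 s[j]='c': π[7]=0 (border '')
j=8 s[j]='d': π[8]=0 (border '')
j=9 s[j]='a': π[9]=0 (border '')
j=10 s[j]='f': π[10]=0 (border '')
j=11 s[j]='f': π[11]=0 (border '')
j=12 s[j]='f': π[12]=0 (border '')
j=13 s[j]='a': π[13]=0 (border '')
j=14 s[j]='d': π[14]=0 (border '')
j=15 s[j]='d': π[15]=0 (border '')
j=16 s[j]='g': π[16]=0 (border '')
j=17 s[j]='b': π[17]=0 (border '')
j=18 s[j]='d': π[18]=0 (border '')
j=19 s[j]='d': π[19]=0 (border '')
j=20 s[j]='b': π[20]=0 (border '')
j=21 s[j]='d': π[21]=0 (border '')
j=22 s[j]='f': π[22]=0 (border '')
j=23 s[j]='f': π[23]=0 (border '')
j=24 s[j]='e': π[24]=1 (border 'e')
j=25 s[j]='a': k: 1→0; π[25]=0 (border '')
j=26 s[j]='e': π[26]=1 (border 'e')
j=27 s[j]='f': k: 1→0; π[27]=0 (border '')
j=28 s[j]='e': π[28]=1 (border 'e')
j=29 s[j]='e': π[29]=2 (border 'ee')
j=30 s[j]='a': k: 2→1→0; π[30]=0 (border '')
j=31 s[j]='b': π[31]=0 (border '')
j=32 s[j]='b': π[32]=0 (border '')
j=33 s[j]='c': π[33]=0 (border '')
j=34 s[j]='d': π[34]=0 (border '')
j=35 s[j]='g': π[35]=0 (border '')
j=36 s[j]='d': π[36]=0 (border '')

[0, 1, 0, 0, 1, 0, 0, 0, 0, 0, 0, 0, 0, 0, 0, 0, 0, 0, 0, 0, 0, 0, 0, 0, 1, 0, 1, 0, 1, 2, 0, 0, 0, 0, 0, 0, 0]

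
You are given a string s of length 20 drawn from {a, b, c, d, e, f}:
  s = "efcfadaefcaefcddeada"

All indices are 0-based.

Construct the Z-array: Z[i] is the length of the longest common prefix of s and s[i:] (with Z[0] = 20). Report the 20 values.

Z[0]=20
i=1: i≥r, start 0; Z[1]=0
i=2: i≥r, start 0; Z[2]=0
i=3: i≥r, start 0; Z[3]=0
i=4: i≥r, start 0; Z[4]=0
i=5: i≥r, start 0; Z[5]=0
i=6: i≥r, start 0; Z[6]=0
i=7: i≥r, start 0; Z[7]=3 scan→box=[7,10)
i=8: min(r-i=2, Z[1]=0)=0; Z[8]=0
i=9: min(r-i=1, Z[2]=0)=0; Z[9]=0
i=10: i≥r, start 0; Z[10]=0
i=11: i≥r, start 0; Z[11]=3 scan→box=[11,14)
i=12: min(r-i=2, Z[1]=0)=0; Z[12]=0
i=13: min(r-i=1, Z[2]=0)=0; Z[13]=0
i=14: i≥r, start 0; Z[14]=0
i=15: i≥r, start 0; Z[15]=0
i=16: i≥r, start 0; Z[16]=1 scan→box=[16,17)
i=17: i≥r, start 0; Z[17]=0
i=18: i≥r, start 0; Z[18]=0
i=19: i≥r, start 0; Z[19]=0

[20, 0, 0, 0, 0, 0, 0, 3, 0, 0, 0, 3, 0, 0, 0, 0, 1, 0, 0, 0]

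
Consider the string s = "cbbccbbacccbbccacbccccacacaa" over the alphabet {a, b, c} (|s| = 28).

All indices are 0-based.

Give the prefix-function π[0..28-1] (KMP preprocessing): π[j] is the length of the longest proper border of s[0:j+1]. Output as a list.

π[0] = 0
j=1 s[j]='b': π[1]=0 (border '')
j=2 s[j]='b': π[2]=0 (border '')
j=3 s[j]='c': π[3]=1 (border 'c')
j=4 s[j]='c': k: 1→0; π[4]=1 (border 'c')
j=5 s[j]='b': π[5]=2 (border 'cb')
j=6 s[j]='b': π[6]=3 (border 'cbb')
j=7 s[j]='a': k: 3→0; π[7]=0 (border '')
j=8 s[j]='c': π[8]=1 (border 'c')
j=9 s[j]='c': k: 1→0; π[9]=1 (border 'c')
j=10 s[j]='c': k: 1→0; π[10]=1 (border 'c')
j=11 s[j]='b': π[11]=2 (border 'cb')
j=12 s[j]='b': π[12]=3 (border 'cbb')
j=13 s[j]='c': π[13]=4 (border 'cbbc')
j=14 s[j]='c': π[14]=5 (border 'cbbcc')
j=15 s[j]='a': k: 5→1→0; π[15]=0 (border '')
j=16 s[j]='c': π[16]=1 (border 'c')
j=17 s[j]='b': π[17]=2 (border 'cb')
j=18 s[j]='c': k: 2→0; π[18]=1 (border 'c')
j=19 s[j]='c': k: 1→0; π[19]=1 (border 'c')
j=20 s[j]='c': k: 1→0; π[20]=1 (border 'c')
j=21 s[j]='c': k: 1→0; π[21]=1 (border 'c')
j=22 s[j]='a': k: 1→0; π[22]=0 (border '')
j=23 s[j]='c': π[23]=1 (border 'c')
j=24 s[j]='a': k: 1→0; π[24]=0 (border '')
j=25 s[j]='c': π[25]=1 (border 'c')
j=26 s[j]='a': k: 1→0; π[26]=0 (border '')
j=27 s[j]='a': π[27]=0 (border '')

[0, 0, 0, 1, 1, 2, 3, 0, 1, 1, 1, 2, 3, 4, 5, 0, 1, 2, 1, 1, 1, 1, 0, 1, 0, 1, 0, 0]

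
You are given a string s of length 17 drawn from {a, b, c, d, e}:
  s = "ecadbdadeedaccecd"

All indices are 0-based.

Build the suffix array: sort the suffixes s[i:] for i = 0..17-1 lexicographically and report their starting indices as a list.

rank | idx | suffix
   0 |  11 | accecd
   1 |   2 | adbdadeedaccecd
   2 |   6 | adeedaccecd
   3 |   4 | bdadeedaccecd
   4 |   1 | cadbdadeedaccecd
   5 |  12 | ccecd
   6 |  15 | cd
   7 |  13 | cecd
   8 |  16 | d
   9 |  10 | daccecd
  10 |   5 | dadeedaccecd
  11 |   3 | dbdadeedaccecd
  12 |   7 | deedaccecd
  13 |   0 | ecadbdadeedaccecd
  14 |  14 | ecd
  15 |   9 | edaccecd
  16 |   8 | eedaccecd

[11, 2, 6, 4, 1, 12, 15, 13, 16, 10, 5, 3, 7, 0, 14, 9, 8]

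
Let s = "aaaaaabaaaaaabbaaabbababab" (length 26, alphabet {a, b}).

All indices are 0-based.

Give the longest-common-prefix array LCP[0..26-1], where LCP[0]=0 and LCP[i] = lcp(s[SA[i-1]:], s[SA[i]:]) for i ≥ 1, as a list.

rank | idx | suffix
   0 |   0 | aaaaaabaaaaaabbaaabbababab
   1 |   7 | aaaaaabbaaabbababab
   2 |   1 | aaaaabaaaaaabbaaabbababab
   3 |   8 | aaaaabbaaabbababab
   4 |   2 | aaaabaaaaaabbaaabbababab
   5 |   9 | aaaabbaaabbababab
   6 |   3 | aaabaaaaaabbaaabbababab
   7 |  10 | aaabbaaabbababab
   8 |  15 | aaabbababab
   9 |   4 | aabaaaaaabbaaabbababab
  10 |  11 | aabbaaabbababab
  11 |  16 | aabbababab
  12 |  24 | ab
  13 |   5 | abaaaaaabbaaabbababab
  14 |  22 | abab
  15 |  20 | ababab
  16 |  12 | abbaaabbababab
  17 |  17 | abbababab
  18 |  25 | b
  19 |   6 | baaaaaabbaaabbababab
  20 |  14 | baaabbababab
  21 |  23 | bab
  22 |  21 | babab
  23 |  19 | bababab
  24 |  13 | bbaaabbababab
  25 |  18 | bbababab

SA = [0, 7, 1, 8, 2, 9, 3, 10, 15, 4, 11, 16, 24, 5, 22, 20, 12, 17, 25, 6, 14, 23, 21, 19, 13, 18]
i: (SA[i-1],SA[i]) lcp shared
  1: (0,7) 7 'aaaaaab'
  2: (7,1) 5 'aaaaa'
  3: (1,8) 6 'aaaaab'
  4: (8,2) 4 'aaaa'
  5: (2,9) 5 'aaaab'
  6: (9,3) 3 'aaa'
  7: (3,10) 4 'aaab'
  8: (10,15) 6 'aaabba'
  9: (15,4) 2 'aa'
  10: (4,11) 3 'aab'
  11: (11,16) 5 'aabba'
  12: (16,24) 1 'a'
  13: (24,5) 2 'ab'
  14: (5,22) 3 'aba'
  15: (22,20) 4 'abab'
  16: (20,12) 2 'ab'
  17: (12,17) 4 'abba'
  18: (17,25) 0 ''
  19: (25,6) 1 'b'
  20: (6,14) 4 'baaa'
  21: (14,23) 2 'ba'
  22: (23,21) 3 'bab'
  23: (21,19) 5 'babab'
  24: (19,13) 1 'b'
  25: (13,18) 3 'bba'

[0, 7, 5, 6, 4, 5, 3, 4, 6, 2, 3, 5, 1, 2, 3, 4, 2, 4, 0, 1, 4, 2, 3, 5, 1, 3]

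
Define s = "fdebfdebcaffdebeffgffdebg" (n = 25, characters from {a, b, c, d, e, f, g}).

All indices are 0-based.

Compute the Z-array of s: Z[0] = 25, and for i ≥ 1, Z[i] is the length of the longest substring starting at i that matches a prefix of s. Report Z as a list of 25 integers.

Z[0]=25
i=1: outside box; Z[1]=0
i=2: outside box; Z[2]=0
i=3: outside box; Z[3]=0
i=4: outside box; Z[4]=4 extend→box=[4,8)
i=5: min(r-i=3, Z[1]=0)=0; Z[5]=0
i=6: min(r-i=2, Z[2]=0)=0; Z[6]=0
i=7: min(r-i=1, Z[3]=0)=0; Z[7]=0
i=8: outside box; Z[8]=0
i=9: outside box; Z[9]=0
i=10: outside box; Z[10]=1 extend→box=[10,11)
i=11: outside box; Z[11]=4 extend→box=[11,15)
i=12: min(r-i=3, Z[1]=0)=0; Z[12]=0
i=13: min(r-i=2, Z[2]=0)=0; Z[13]=0
i=14: min(r-i=1, Z[3]=0)=0; Z[14]=0
i=15: outside box; Z[15]=0
i=16: outside box; Z[16]=1 extend→box=[16,17)
i=17: outside box; Z[17]=1 extend→box=[17,18)
i=18: outside box; Z[18]=0
i=19: outside box; Z[19]=1 extend→box=[19,20)
i=20: outside box; Z[20]=4 extend→box=[20,24)
i=21: min(r-i=3, Z[1]=0)=0; Z[21]=0
i=22: min(r-i=2, Z[2]=0)=0; Z[22]=0
i=23: min(r-i=1, Z[3]=0)=0; Z[23]=0
i=24: outside box; Z[24]=0

[25, 0, 0, 0, 4, 0, 0, 0, 0, 0, 1, 4, 0, 0, 0, 0, 1, 1, 0, 1, 4, 0, 0, 0, 0]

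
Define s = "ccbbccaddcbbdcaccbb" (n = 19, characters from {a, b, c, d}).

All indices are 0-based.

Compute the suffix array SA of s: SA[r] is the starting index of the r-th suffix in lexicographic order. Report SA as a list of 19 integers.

sorted suffixes:
  #0 SA[0]=14  'accbb'
  #1 SA[1]=6  'addcbbdcaccbb'
  #2 SA[2]=18  'b'
  #3 SA[3]=17  'bb'
  #4 SA[4]=2  'bbccaddcbbdcaccbb'
  #5 SA[5]=10  'bbdcaccbb'
  #6 SA[6]=3  'bccaddcbbdcaccbb'
  #7 SA[7]=11  'bdcaccbb'
  #8 SA[8]=13  'caccbb'
  #9 SA[9]=5  'caddcbbdcaccbb'
  #10 SA[10]=16  'cbb'
  #11 SA[11]=1  'cbbccaddcbbdcaccbb'
  #12 SA[12]=9  'cbbdcaccbb'
  #13 SA[13]=4  'ccaddcbbdcaccbb'
  #14 SA[14]=15  'ccbb'
  #15 SA[15]=0  'ccbbccaddcbbdcaccbb'
  #16 SA[16]=12  'dcaccbb'
  #17 SA[17]=8  'dcbbdcaccbb'
  #18 SA[18]=7  'ddcbbdcaccbb'

[14, 6, 18, 17, 2, 10, 3, 11, 13, 5, 16, 1, 9, 4, 15, 0, 12, 8, 7]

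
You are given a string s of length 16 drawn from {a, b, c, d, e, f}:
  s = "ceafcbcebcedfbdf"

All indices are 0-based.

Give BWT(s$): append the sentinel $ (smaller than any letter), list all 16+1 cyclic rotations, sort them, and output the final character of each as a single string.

feceff$bbbecccdda

rank  rotation           last
    0  $ceafcbcebcedfbdf  f
    1  afcbcebcedfbdf$ce  e
    2  bcebcedfbdf$ceafc  c
    3  bcedfbdf$ceafcbce  e
    4  bdf$ceafcbcebcedf  f
    5  cbcebcedfbdf$ceaf  f
    6  ceafcbcebcedfbdf$  $
    7  cebcedfbdf$ceafcb  b
    8  cedfbdf$ceafcbceb  b
    9  df$ceafcbcebcedfb  b
   10  dfbdf$ceafcbcebce  e
   11  eafcbcebcedfbdf$c  c
   12  ebcedfbdf$ceafcbc  c
   13  edfbdf$ceafcbcebc  c
   14  f$ceafcbcebcedfbd  d
   15  fbdf$ceafcbcebced  d
   16  fcbcebcedfbdf$cea  a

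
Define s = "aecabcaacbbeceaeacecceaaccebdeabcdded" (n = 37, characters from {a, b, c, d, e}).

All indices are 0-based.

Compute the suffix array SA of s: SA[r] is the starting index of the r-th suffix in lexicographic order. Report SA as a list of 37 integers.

[6, 22, 3, 30, 7, 23, 16, 14, 0, 9, 4, 31, 27, 10, 5, 2, 8, 19, 24, 32, 20, 12, 25, 17, 36, 33, 28, 34, 21, 29, 15, 13, 26, 1, 18, 11, 35]

rank | idx | suffix
   0 |   6 | aacbbeceaeacecceaaccebdeabcdded
   1 |  22 | aaccebdeabcdded
   2 |   3 | abcaacbbeceaeacecceaaccebdeabcdded
   3 |  30 | abcdded
   4 |   7 | acbbeceaeacecceaaccebdeabcdded
   5 |  23 | accebdeabcdded
   6 |  16 | acecceaaccebdeabcdded
   7 |  14 | aeacecceaaccebdeabcdded
   8 |   0 | aecabcaacbbeceaeacecceaaccebdeabcdded
   9 |   9 | bbeceaeacecceaaccebdeabcdded
  10 |   4 | bcaacbbeceaeacecceaaccebdeabcdded
  11 |  31 | bcdded
  12 |  27 | bdeabcdded
  13 |  10 | beceaeacecceaaccebdeabcdded
  14 |   5 | caacbbeceaeacecceaaccebdeabcdded
  15 |   2 | cabcaacbbeceaeacecceaaccebdeabcdded
  16 |   8 | cbbeceaeacecceaaccebdeabcdded
  17 |  19 | cceaaccebdeabcdded
  18 |  24 | ccebdeabcdded
  19 |  32 | cdded
  20 |  20 | ceaaccebdeabcdded
  21 |  12 | ceaeacecceaaccebdeabcdded
  22 |  25 | cebdeabcdded
  23 |  17 | cecceaaccebdeabcdded
  24 |  36 | d
  25 |  33 | dded
  26 |  28 | deabcdded
  27 |  34 | ded
  28 |  21 | eaaccebdeabcdded
  29 |  29 | eabcdded
  30 |  15 | eacecceaaccebdeabcdded
  31 |  13 | eaeacecceaaccebdeabcdded
  32 |  26 | ebdeabcdded
  33 |   1 | ecabcaacbbeceaeacecceaaccebdeabcdded
  34 |  18 | ecceaaccebdeabcdded
  35 |  11 | eceaeacecceaaccebdeabcdded
  36 |  35 | ed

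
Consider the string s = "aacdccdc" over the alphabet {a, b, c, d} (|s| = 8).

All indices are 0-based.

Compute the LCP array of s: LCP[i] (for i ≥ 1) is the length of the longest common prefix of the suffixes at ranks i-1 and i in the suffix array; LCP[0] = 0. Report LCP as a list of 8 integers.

rank→(start, suffix):
  0 → (0, 'aacdccdc')
  1 → (1, 'acdccdc')
  2 → (7, 'c')
  3 → (4, 'ccdc')
  4 → (5, 'cdc')
  5 → (2, 'cdccdc')
  6 → (6, 'dc')
  7 → (3, 'dccdc')

SA = [0, 1, 7, 4, 5, 2, 6, 3]
rank  pair      lcp
   1  s[0:],s[1:]  1  'a'
   2  s[1:],s[7:]  0  ''
   3  s[7:],s[4:]  1  'c'
   4  s[4:],s[5:]  1  'c'
   5  s[5:],s[2:]  3  'cdc'
   6  s[2:],s[6:]  0  ''
   7  s[6:],s[3:]  2  'dc'

[0, 1, 0, 1, 1, 3, 0, 2]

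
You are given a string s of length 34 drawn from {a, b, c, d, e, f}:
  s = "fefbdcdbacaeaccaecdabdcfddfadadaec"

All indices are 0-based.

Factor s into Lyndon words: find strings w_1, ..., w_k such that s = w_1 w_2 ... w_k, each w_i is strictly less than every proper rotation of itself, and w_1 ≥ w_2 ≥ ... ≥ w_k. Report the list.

["f", "ef", "bdcd", "b", "acaeaccaecd", "abdcfddfadadaec"]

emit factor 1: 'f' (i=0, period=1)
emit factor 2: 'ef' (i=1, period=2)
emit factor 3: 'bdcd' (i=3, period=4)
emit factor 4: 'b' (i=7, period=1)
emit factor 5: 'acaeaccaecd' (i=8, period=11)
emit factor 6: 'abdcfddfadadaec' (i=19, period=15)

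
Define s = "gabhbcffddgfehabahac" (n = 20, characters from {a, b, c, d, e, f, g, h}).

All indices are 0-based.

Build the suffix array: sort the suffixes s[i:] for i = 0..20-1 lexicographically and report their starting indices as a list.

[14, 1, 18, 16, 15, 4, 2, 19, 5, 8, 9, 12, 7, 11, 6, 0, 10, 13, 17, 3]

sorted suffixes:
  #0 SA[0]=14  'abahac'
  #1 SA[1]=1  'abhbcffddgfehabahac'
  #2 SA[2]=18  'ac'
  #3 SA[3]=16  'ahac'
  #4 SA[4]=15  'bahac'
  #5 SA[5]=4  'bcffddgfehabahac'
  #6 SA[6]=2  'bhbcffddgfehabahac'
  #7 SA[7]=19  'c'
  #8 SA[8]=5  'cffddgfehabahac'
  #9 SA[9]=8  'ddgfehabahac'
  #10 SA[10]=9  'dgfehabahac'
  #11 SA[11]=12  'ehabahac'
  #12 SA[12]=7  'fddgfehabahac'
  #13 SA[13]=11  'fehabahac'
  #14 SA[14]=6  'ffddgfehabahac'
  #15 SA[15]=0  'gabhbcffddgfehabahac'
  #16 SA[16]=10  'gfehabahac'
  #17 SA[17]=13  'habahac'
  #18 SA[18]=17  'hac'
  #19 SA[19]=3  'hbcffddgfehabahac'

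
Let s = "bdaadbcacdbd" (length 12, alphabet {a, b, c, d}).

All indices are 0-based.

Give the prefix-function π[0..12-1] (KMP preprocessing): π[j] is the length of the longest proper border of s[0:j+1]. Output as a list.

[0, 0, 0, 0, 0, 1, 0, 0, 0, 0, 1, 2]

π[0] = 0
j=1 s[j]='d': π[1]=0 (border '')
j=2 s[j]='a': π[2]=0 (border '')
j=3 s[j]='a': π[3]=0 (border '')
j=4 s[j]='d': π[4]=0 (border '')
j=5 s[j]='b': π[5]=1 (border 'b')
j=6 s[j]='c': k: 1→0; π[6]=0 (border '')
j=7 s[j]='a': π[7]=0 (border '')
j=8 s[j]='c': π[8]=0 (border '')
j=9 s[j]='d': π[9]=0 (border '')
j=10 s[j]='b': π[10]=1 (border 'b')
j=11 s[j]='d': π[11]=2 (border 'bd')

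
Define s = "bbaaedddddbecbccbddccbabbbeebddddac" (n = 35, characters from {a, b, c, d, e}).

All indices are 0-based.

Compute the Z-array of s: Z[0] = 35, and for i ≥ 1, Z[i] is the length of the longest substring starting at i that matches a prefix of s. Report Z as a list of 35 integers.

[35, 1, 0, 0, 0, 0, 0, 0, 0, 0, 1, 0, 0, 1, 0, 0, 1, 0, 0, 0, 0, 1, 0, 2, 2, 1, 0, 0, 1, 0, 0, 0, 0, 0, 0]

Z[0]=35
i=1: fresh scan; Z[1]=1 scan→box=[1,2)
i=2: fresh scan; Z[2]=0
i=3: fresh scan; Z[3]=0
i=4: fresh scan; Z[4]=0
i=5: fresh scan; Z[5]=0
i=6: fresh scan; Z[6]=0
i=7: fresh scan; Z[7]=0
i=8: fresh scan; Z[8]=0
i=9: fresh scan; Z[9]=0
i=10: fresh scan; Z[10]=1 scan→box=[10,11)
i=11: fresh scan; Z[11]=0
i=12: fresh scan; Z[12]=0
i=13: fresh scan; Z[13]=1 scan→box=[13,14)
i=14: fresh scan; Z[14]=0
i=15: fresh scan; Z[15]=0
i=16: fresh scan; Z[16]=1 scan→box=[16,17)
i=17: fresh scan; Z[17]=0
i=18: fresh scan; Z[18]=0
i=19: fresh scan; Z[19]=0
i=20: fresh scan; Z[20]=0
i=21: fresh scan; Z[21]=1 scan→box=[21,22)
i=22: fresh scan; Z[22]=0
i=23: fresh scan; Z[23]=2 scan→box=[23,25)
i=24: min(r-i=1, Z[1]=1)=1; Z[24]=2 scan→box=[24,26)
i=25: min(r-i=1, Z[1]=1)=1; Z[25]=1
i=26: fresh scan; Z[26]=0
i=27: fresh scan; Z[27]=0
i=28: fresh scan; Z[28]=1 scan→box=[28,29)
i=29: fresh scan; Z[29]=0
i=30: fresh scan; Z[30]=0
i=31: fresh scan; Z[31]=0
i=32: fresh scan; Z[32]=0
i=33: fresh scan; Z[33]=0
i=34: fresh scan; Z[34]=0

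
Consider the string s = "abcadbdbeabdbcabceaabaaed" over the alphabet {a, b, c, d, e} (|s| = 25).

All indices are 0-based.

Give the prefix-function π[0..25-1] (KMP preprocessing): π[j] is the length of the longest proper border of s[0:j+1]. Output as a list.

π[0] = 0
j=1 s[j]='b': π[1]=0 (border '')
j=2 s[j]='c': π[2]=0 (border '')
j=3 s[j]='a': π[3]=1 (border 'a')
j=4 s[j]='d': k: 1→0; π[4]=0 (border '')
j=5 s[j]='b': π[5]=0 (border '')
j=6 s[j]='d': π[6]=0 (border '')
j=7 s[j]='b': π[7]=0 (border '')
j=8 s[j]='e': π[8]=0 (border '')
j=9 s[j]='a': π[9]=1 (border 'a')
j=10 s[j]='b': π[10]=2 (border 'ab')
j=11 s[j]='d': k: 2→0; π[11]=0 (border '')
j=12 s[j]='b': π[12]=0 (border '')
j=13 s[j]='c': π[13]=0 (border '')
j=14 s[j]='a': π[14]=1 (border 'a')
j=15 s[j]='b': π[15]=2 (border 'ab')
j=16 s[j]='c': π[16]=3 (border 'abc')
j=17 s[j]='e': k: 3→0; π[17]=0 (border '')
j=18 s[j]='a': π[18]=1 (border 'a')
j=19 s[j]='a': k: 1→0; π[19]=1 (border 'a')
j=20 s[j]='b': π[20]=2 (border 'ab')
j=21 s[j]='a': k: 2→0; π[21]=1 (border 'a')
j=22 s[j]='a': k: 1→0; π[22]=1 (border 'a')
j=23 s[j]='e': k: 1→0; π[23]=0 (border '')
j=24 s[j]='d': π[24]=0 (border '')

[0, 0, 0, 1, 0, 0, 0, 0, 0, 1, 2, 0, 0, 0, 1, 2, 3, 0, 1, 1, 2, 1, 1, 0, 0]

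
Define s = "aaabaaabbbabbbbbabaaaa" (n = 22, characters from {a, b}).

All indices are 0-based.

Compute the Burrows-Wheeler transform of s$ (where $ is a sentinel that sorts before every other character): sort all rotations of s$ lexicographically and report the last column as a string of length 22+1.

aaaab$baabaabaabbbbbaba

rank  rotation                 last
    0  $aaabaaabbbabbbbbabaaaa  a
    1  a$aaabaaabbbabbbbbabaaa  a
    2  aa$aaabaaabbbabbbbbabaa  a
    3  aaa$aaabaaabbbabbbbbaba  a
    4  aaaa$aaabaaabbbabbbbbab  b
    5  aaabaaabbbabbbbbabaaaa$  $
    6  aaabbbabbbbbabaaaa$aaab  b
    7  aabaaabbbabbbbbabaaaa$a  a
    8  aabbbabbbbbabaaaa$aaaba  a
    9  abaaaa$aaabaaabbbabbbbb  b
   10  abaaabbbabbbbbabaaaa$aa  a
   11  abbbabbbbbabaaaa$aaabaa  a
   12  abbbbbabaaaa$aaabaaabbb  b
   13  baaaa$aaabaaabbbabbbbba  a
   14  baaabbbabbbbbabaaaa$aaa  a
   15  babaaaa$aaabaaabbbabbbb  b
   16  babbbbbabaaaa$aaabaaabb  b
   17  bbabaaaa$aaabaaabbbabbb  b
   18  bbabbbbbabaaaa$aaabaaab  b
   19  bbbabaaaa$aaabaaabbbabb  b
   20  bbbabbbbbabaaaa$aaabaaa  a
   21  bbbbabaaaa$aaabaaabbbab  b
   22  bbbbbabaaaa$aaabaaabbba  a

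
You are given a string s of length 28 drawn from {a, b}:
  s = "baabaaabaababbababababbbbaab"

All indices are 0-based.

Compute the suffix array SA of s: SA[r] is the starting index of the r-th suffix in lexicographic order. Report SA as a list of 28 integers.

sorted suffixes:
  #0 SA[0]=4  'aaabaababbababababbbbaab'
  #1 SA[1]=25  'aab'
  #2 SA[2]=1  'aabaaabaababbababababbbbaab'
  #3 SA[3]=5  'aabaababbababababbbbaab'
  #4 SA[4]=8  'aababbababababbbbaab'
  #5 SA[5]=26  'ab'
  #6 SA[6]=2  'abaaabaababbababababbbbaab'
  #7 SA[7]=6  'abaababbababababbbbaab'
  #8 SA[8]=14  'ababababbbbaab'
  #9 SA[9]=16  'abababbbbaab'
  #10 SA[10]=9  'ababbababababbbbaab'
  #11 SA[11]=18  'ababbbbaab'
  #12 SA[12]=11  'abbababababbbbaab'
  #13 SA[13]=20  'abbbbaab'
  #14 SA[14]=27  'b'
  #15 SA[15]=3  'baaabaababbababababbbbaab'
  #16 SA[16]=24  'baab'
  #17 SA[17]=0  'baabaaabaababbababababbbbaab'
  #18 SA[18]=7  'baababbababababbbbaab'
  #19 SA[19]=13  'bababababbbbaab'
  #20 SA[20]=15  'babababbbbaab'
  #21 SA[21]=17  'bababbbbaab'
  #22 SA[22]=10  'babbababababbbbaab'
  #23 SA[23]=19  'babbbbaab'
  #24 SA[24]=23  'bbaab'
  #25 SA[25]=12  'bbababababbbbaab'
  #26 SA[26]=22  'bbbaab'
  #27 SA[27]=21  'bbbbaab'

[4, 25, 1, 5, 8, 26, 2, 6, 14, 16, 9, 18, 11, 20, 27, 3, 24, 0, 7, 13, 15, 17, 10, 19, 23, 12, 22, 21]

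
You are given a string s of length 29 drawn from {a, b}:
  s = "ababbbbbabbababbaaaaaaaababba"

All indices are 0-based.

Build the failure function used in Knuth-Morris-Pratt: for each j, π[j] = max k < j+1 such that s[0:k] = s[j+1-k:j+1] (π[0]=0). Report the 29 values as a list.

[0, 0, 1, 2, 0, 0, 0, 0, 1, 2, 0, 1, 2, 3, 4, 5, 1, 1, 1, 1, 1, 1, 1, 1, 2, 3, 4, 5, 1]

π[0] = 0
j=1 s[j]='b': π[1]=0 (border '')
j=2 s[j]='a': π[2]=1 (border 'a')
j=3 s[j]='b': π[3]=2 (border 'ab')
j=4 s[j]='b': k: 2→0; π[4]=0 (border '')
j=5 s[j]='b': π[5]=0 (border '')
j=6 s[j]='b': π[6]=0 (border '')
j=7 s[j]='b': π[7]=0 (border '')
j=8 s[j]='a': π[8]=1 (border 'a')
j=9 s[j]='b': π[9]=2 (border 'ab')
j=10 s[j]='b': k: 2→0; π[10]=0 (border '')
j=11 s[j]='a': π[11]=1 (border 'a')
j=12 s[j]='b': π[12]=2 (border 'ab')
j=13 s[j]='a': π[13]=3 (border 'aba')
j=14 s[j]='b': π[14]=4 (border 'abab')
j=15 s[j]='b': π[15]=5 (border 'ababb')
j=16 s[j]='a': k: 5→0; π[16]=1 (border 'a')
j=17 s[j]='a': k: 1→0; π[17]=1 (border 'a')
j=18 s[j]='a': k: 1→0; π[18]=1 (border 'a')
j=19 s[j]='a': k: 1→0; π[19]=1 (border 'a')
j=20 s[j]='a': k: 1→0; π[20]=1 (border 'a')
j=21 s[j]='a': k: 1→0; π[21]=1 (border 'a')
j=22 s[j]='a': k: 1→0; π[22]=1 (border 'a')
j=23 s[j]='a': k: 1→0; π[23]=1 (border 'a')
j=24 s[j]='b': π[24]=2 (border 'ab')
j=25 s[j]='a': π[25]=3 (border 'aba')
j=26 s[j]='b': π[26]=4 (border 'abab')
j=27 s[j]='b': π[27]=5 (border 'ababb')
j=28 s[j]='a': k: 5→0; π[28]=1 (border 'a')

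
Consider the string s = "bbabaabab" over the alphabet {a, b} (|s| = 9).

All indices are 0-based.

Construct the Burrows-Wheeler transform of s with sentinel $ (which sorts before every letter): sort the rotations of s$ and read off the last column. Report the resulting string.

bbbbaaaab$

rank  rotation    last
    0  $bbabaabab  b
    1  aabab$bbab  b
    2  ab$bbabaab  b
    3  abaabab$bb  b
    4  abab$bbaba  a
    5  b$bbabaaba  a
    6  baabab$bba  a
    7  bab$bbabaa  a
    8  babaabab$b  b
    9  bbabaabab$  $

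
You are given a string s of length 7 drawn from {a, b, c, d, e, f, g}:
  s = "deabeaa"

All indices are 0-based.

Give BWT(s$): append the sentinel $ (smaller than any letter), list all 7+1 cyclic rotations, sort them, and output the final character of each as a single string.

aaeea$bd

rank  rotation  last
    0  $deabeaa  a
    1  a$deabea  a
    2  aa$deabe  e
    3  abeaa$de  e
    4  beaa$dea  a
    5  deabeaa$  $
    6  eaa$deab  b
    7  eabeaa$d  d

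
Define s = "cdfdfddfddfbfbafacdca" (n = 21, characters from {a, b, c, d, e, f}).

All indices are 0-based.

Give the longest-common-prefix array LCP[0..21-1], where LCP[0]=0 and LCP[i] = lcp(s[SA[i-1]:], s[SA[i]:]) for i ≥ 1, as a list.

[0, 1, 1, 0, 1, 0, 1, 2, 0, 1, 3, 1, 2, 5, 3, 0, 1, 2, 1, 4, 2]

rank→(start, suffix):
  0 → (20, 'a')
  1 → (16, 'acdca')
  2 → (14, 'afacdca')
  3 → (13, 'bafacdca')
  4 → (11, 'bfbafacdca')
  5 → (19, 'ca')
  6 → (17, 'cdca')
  7 → (0, 'cdfdfddfddfbfbafacdca')
  8 → (18, 'dca')
  9 → (8, 'ddfbfbafacdca')
  10 → (5, 'ddfddfbfbafacdca')
  11 → (9, 'dfbfbafacdca')
  12 → (6, 'dfddfbfbafacdca')
  13 → (3, 'dfddfddfbfbafacdca')
  14 → (1, 'dfdfddfddfbfbafacdca')
  15 → (15, 'facdca')
  16 → (12, 'fbafacdca')
  17 → (10, 'fbfbafacdca')
  18 → (7, 'fddfbfbafacdca')
  19 → (4, 'fddfddfbfbafacdca')
  20 → (2, 'fdfddfddfbfbafacdca')

SA = [20, 16, 14, 13, 11, 19, 17, 0, 18, 8, 5, 9, 6, 3, 1, 15, 12, 10, 7, 4, 2]
[i] adj suffixes → lcp
  [1] 20/16 → 1 ('a')
  [2] 16/14 → 1 ('a')
  [3] 14/13 → 0 ('')
  [4] 13/11 → 1 ('b')
  [5] 11/19 → 0 ('')
  [6] 19/17 → 1 ('c')
  [7] 17/0 → 2 ('cd')
  [8] 0/18 → 0 ('')
  [9] 18/8 → 1 ('d')
  [10] 8/5 → 3 ('ddf')
  [11] 5/9 → 1 ('d')
  [12] 9/6 → 2 ('df')
  [13] 6/3 → 5 ('dfddf')
  [14] 3/1 → 3 ('dfd')
  [15] 1/15 → 0 ('')
  [16] 15/12 → 1 ('f')
  [17] 12/10 → 2 ('fb')
  [18] 10/7 → 1 ('f')
  [19] 7/4 → 4 ('fddf')
  [20] 4/2 → 2 ('fd')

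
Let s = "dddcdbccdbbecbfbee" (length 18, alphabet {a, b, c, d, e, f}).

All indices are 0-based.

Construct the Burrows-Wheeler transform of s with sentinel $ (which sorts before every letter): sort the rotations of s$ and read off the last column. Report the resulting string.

eddbfcebcdccdd$ebbb

rank  rotation             last
    0  $dddcdbccdbbecbfbee  e
    1  bbecbfbee$dddcdbccd  d
    2  bccdbbecbfbee$dddcd  d
    3  becbfbee$dddcdbccdb  b
    4  bee$dddcdbccdbbecbf  f
    5  bfbee$dddcdbccdbbec  c
    6  cbfbee$dddcdbccdbbe  e
    7  ccdbbecbfbee$dddcdb  b
    8  cdbbecbfbee$dddcdbc  c
    9  cdbccdbbecbfbee$ddd  d
   10  dbbecbfbee$dddcdbcc  c
   11  dbccdbbecbfbee$dddc  c
   12  dcdbccdbbecbfbee$dd  d
   13  ddcdbccdbbecbfbee$d  d
   14  dddcdbccdbbecbfbee$  $
   15  e$dddcdbccdbbecbfbe  e
   16  ecbfbee$dddcdbccdbb  b
   17  ee$dddcdbccdbbecbfb  b
   18  fbee$dddcdbccdbbecb  b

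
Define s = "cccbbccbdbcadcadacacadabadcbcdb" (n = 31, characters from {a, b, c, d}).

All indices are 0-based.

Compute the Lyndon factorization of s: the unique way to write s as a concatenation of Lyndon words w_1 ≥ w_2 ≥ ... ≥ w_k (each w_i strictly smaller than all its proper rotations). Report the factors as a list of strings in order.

emit factor 1: 'c' (i=0, period=1)
emit factor 2: 'c' (i=1, period=1)
emit factor 3: 'c' (i=2, period=1)
emit factor 4: 'bbccbdbc' (i=3, period=8)
emit factor 5: 'adc' (i=11, period=3)
emit factor 6: 'ad' (i=14, period=2)
emit factor 7: 'acacad' (i=16, period=6)
emit factor 8: 'abadcbcdb' (i=22, period=9)

["c", "c", "c", "bbccbdbc", "adc", "ad", "acacad", "abadcbcdb"]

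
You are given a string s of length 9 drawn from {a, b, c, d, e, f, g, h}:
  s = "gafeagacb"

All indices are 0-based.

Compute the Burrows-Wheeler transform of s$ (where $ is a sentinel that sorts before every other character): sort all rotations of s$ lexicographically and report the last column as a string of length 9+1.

rank  rotation    last
    0  $gafeagacb  b
    1  acb$gafeag  g
    2  afeagacb$g  g
    3  agacb$gafe  e
    4  b$gafeagac  c
    5  cb$gafeaga  a
    6  eagacb$gaf  f
    7  feagacb$ga  a
    8  gacb$gafea  a
    9  gafeagacb$  $

bggecafaa$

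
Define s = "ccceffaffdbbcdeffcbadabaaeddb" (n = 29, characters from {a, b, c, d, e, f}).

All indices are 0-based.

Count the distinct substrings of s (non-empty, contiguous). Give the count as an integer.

405

rank | idx | suffix
   0 |  23 | aaeddb
   1 |  21 | abaaeddb
   2 |  19 | adabaaeddb
   3 |  24 | aeddb
   4 |   6 | affdbbcdeffcbadabaaeddb
   5 |  28 | b
   6 |  22 | baaeddb
   7 |  18 | badabaaeddb
   8 |  10 | bbcdeffcbadabaaeddb
   9 |  11 | bcdeffcbadabaaeddb
  10 |  17 | cbadabaaeddb
  11 |   0 | ccceffaffdbbcdeffcbadabaaeddb
  12 |   1 | cceffaffdbbcdeffcbadabaaeddb
  13 |  12 | cdeffcbadabaaeddb
  14 |   2 | ceffaffdbbcdeffcbadabaaeddb
  15 |  20 | dabaaeddb
  16 |  27 | db
  17 |   9 | dbbcdeffcbadabaaeddb
  18 |  26 | ddb
  19 |  13 | deffcbadabaaeddb
  20 |  25 | eddb
  21 |   3 | effaffdbbcdeffcbadabaaeddb
  22 |  14 | effcbadabaaeddb
  23 |   5 | faffdbbcdeffcbadabaaeddb
  24 |  16 | fcbadabaaeddb
  25 |   8 | fdbbcdeffcbadabaaeddb
  26 |   4 | ffaffdbbcdeffcbadabaaeddb
  27 |  15 | ffcbadabaaeddb
  28 |   7 | ffdbbcdeffcbadabaaeddb

SA = [23, 21, 19, 24, 6, 28, 22, 18, 10, 11, 17, 0, 1, 12, 2, 20, 27, 9, 26, 13, 25, 3, 14, 5, 16, 8, 4, 15, 7]
rank  pair      lcp
   1  s[23:],s[21:]  1  'a'
   2  s[21:],s[19:]  1  'a'
   3  s[19:],s[24:]  1  'a'
   4  s[24:],s[6:]  1  'a'
   5  s[6:],s[28:]  0  ''
   6  s[28:],s[22:]  1  'b'
   7  s[22:],s[18:]  2  'ba'
   8  s[18:],s[10:]  1  'b'
   9  s[10:],s[11:]  1  'b'
  10  s[11:],s[17:]  0  ''
  11  s[17:],s[0:]  1  'c'
  12  s[0:],s[1:]  2  'cc'
  13  s[1:],s[12:]  1  'c'
  14  s[12:],s[2:]  1  'c'
  15  s[2:],s[20:]  0  ''
  16  s[20:],s[27:]  1  'd'
  17  s[27:],s[9:]  2  'db'
  18  s[9:],s[26:]  1  'd'
  19  s[26:],s[13:]  1  'd'
  20  s[13:],s[25:]  0  ''
  21  s[25:],s[3:]  1  'e'
  22  s[3:],s[14:]  3  'eff'
  23  s[14:],s[5:]  0  ''
  24  s[5:],s[16:]  1  'f'
  25  s[16:],s[8:]  1  'f'
  26  s[8:],s[4:]  1  'f'
  27  s[4:],s[15:]  2  'ff'
  28  s[15:],s[7:]  2  'ff'

n(n+1)/2 = 29·30/2 = 435
Σ LCP = 0 + 1 + 1 + 1 + 1 + 0 + 1 + 2 + 1 + 1 + 0 + 1 + 2 + 1 + 1 + 0 + 1 + 2 + 1 + 1 + 0 + 1 + 3 + 0 + 1 + 1 + 1 + 2 + 2 = 30
distinct = 435 − 30 = 405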